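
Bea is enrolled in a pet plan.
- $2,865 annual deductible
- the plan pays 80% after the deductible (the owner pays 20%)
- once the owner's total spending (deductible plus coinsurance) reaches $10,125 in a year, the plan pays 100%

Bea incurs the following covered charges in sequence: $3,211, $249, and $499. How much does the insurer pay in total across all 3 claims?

Claim 1 ($3,211): deductible takes $2,865, $346 remains; 20% of $346 = $69.20. Owner owes $2,934.20 (running OOP $2,934.20). Plan pays $3,211 − $2,934.20 = $276.80.
Claim 2 ($249): deductible already satisfied, so owner's share is 20% × $249 = $49.80. Owner pays $49.80; OOP now $2,984. Plan pays $249 − $49.80 = $199.20.
Claim 3 ($499): deductible already satisfied, so owner's share is 20% × $499 = $99.80. Owner owes $99.80 (running OOP $3,083.80). Plan pays $499 − $99.80 = $399.20.
Insurer total = bills − owner's total = $3,959 − $3,083.80 = $875.20.

$875.20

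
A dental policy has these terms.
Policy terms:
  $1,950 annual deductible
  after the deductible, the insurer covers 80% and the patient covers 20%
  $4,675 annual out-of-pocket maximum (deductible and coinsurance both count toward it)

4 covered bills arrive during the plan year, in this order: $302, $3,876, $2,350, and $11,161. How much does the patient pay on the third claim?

$470

Claim 1 ($302): all of it applies to the deductible. Patient owes $302 (running OOP $302).
Claim 2 ($3,876): deductible takes $1,648, $2,228 remains; patient's 20% is $445.60. Patient owes $2,093.60 (running OOP $2,395.60).
Claim 3 ($2,350): deductible met; 20% of $2,350 = $470. Cost to patient: $470. OOP to date $2,865.60.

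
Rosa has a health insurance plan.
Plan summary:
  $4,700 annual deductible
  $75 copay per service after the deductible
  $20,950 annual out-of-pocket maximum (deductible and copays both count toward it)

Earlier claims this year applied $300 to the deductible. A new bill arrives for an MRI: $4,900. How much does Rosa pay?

Deductible still to meet: $4,700 − $300 = $4,400.
After the $4,400 deductible portion, $4,900 − $4,400 = $500 is subject to the copay.
Copay on this service: $75.
Patient responsibility before any cap: $4,400 + $75 = $4,475.
Cumulative spending $300 + $4,475 = $4,775 stays under the $20,950 maximum.

$4,475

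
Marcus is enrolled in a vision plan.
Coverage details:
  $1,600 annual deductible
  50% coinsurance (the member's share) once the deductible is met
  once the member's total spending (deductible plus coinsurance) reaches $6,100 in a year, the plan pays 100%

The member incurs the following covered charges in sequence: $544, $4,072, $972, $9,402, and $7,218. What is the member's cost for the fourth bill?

$2,506

#1 ($544): entire amount goes to the deductible. Member pays $544; OOP now $544.
#2 ($4,072): deductible takes $1,056, $3,016 remains; coinsurance $3,016 × 50% = $1,508. Member owes $2,564 (running OOP $3,108).
#3 ($972): deductible met; 50% of $972 = $486. Cost to member: $486. OOP to date $3,594.
#4 ($9,402): deductible met; 50% of $9,402 = $4,701. OOP would hit $8,295 > $6,100, so the cap limits the member to $6,100 − $3,594 = $2,506.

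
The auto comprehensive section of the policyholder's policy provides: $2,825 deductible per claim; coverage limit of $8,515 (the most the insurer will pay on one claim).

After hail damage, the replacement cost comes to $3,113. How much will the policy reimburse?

Less the $2,825 deductible: $3,113 − $2,825 = $288.
$288 is within the $8,515 limit, so the insurer pays $288.

$288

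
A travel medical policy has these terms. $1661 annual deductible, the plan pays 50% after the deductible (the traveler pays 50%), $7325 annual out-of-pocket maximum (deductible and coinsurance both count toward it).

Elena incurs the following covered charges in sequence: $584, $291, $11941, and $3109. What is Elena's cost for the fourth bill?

Claim 1 — $584: all of it applies to the deductible. Cost to traveler: $584. OOP to date $584.
Claim 2 — $291: all of it applies to the deductible. Cost to traveler: $291. OOP to date $875.
Claim 3 — $11941: $786 finishes the deductible; $11155 goes to coinsurance; 50% of $11155 = $5577.50. Traveler owes $6363.50 (running OOP $7238.50).
Claim 4 — $3109: deductible already satisfied, so traveler's share is 50% × $3109 = $1554.50. That would push OOP to $8793, over the $7325 cap, so traveler pays $7325 − $7238.50 = $86.50.

$86.50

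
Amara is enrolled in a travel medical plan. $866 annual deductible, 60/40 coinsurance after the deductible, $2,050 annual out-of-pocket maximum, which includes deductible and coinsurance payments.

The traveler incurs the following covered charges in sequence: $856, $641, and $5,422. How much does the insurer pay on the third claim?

#1 ($856): entire amount goes to the deductible. Traveler owes $856 (running OOP $856). Plan pays $856 − $856 = $0.
#2 ($641): $10 to deductible, leaving $631; coinsurance $631 × 40% = $252.40. Traveler pays $262.40; OOP now $1,118.40. Insurer: $641 − $262.40 = $378.60.
#3 ($5,422): 40% coinsurance on $5,422 = $2,168.80. That would push OOP to $3,287.20, over the $2,050 cap, so traveler pays $2,050 − $1,118.40 = $931.60. Insurer: $5,422 − $931.60 = $4,490.40.

$4,490.40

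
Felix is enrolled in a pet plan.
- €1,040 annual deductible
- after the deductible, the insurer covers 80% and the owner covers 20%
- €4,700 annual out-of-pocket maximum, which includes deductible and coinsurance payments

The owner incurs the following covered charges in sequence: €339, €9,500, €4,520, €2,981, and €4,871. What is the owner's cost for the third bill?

€904

Claim 1 (€339): entire amount goes to the deductible. Cost to owner: €339. OOP to date €339.
Claim 2 (€9,500): €701 to deductible, leaving €8,799; 20% of €8,799 = €1,759.80. Owner owes €2,460.80 (running OOP €2,799.80).
Claim 3 (€4,520): 20% coinsurance on €4,520 = €904. Owner pays €904; OOP now €3,703.80.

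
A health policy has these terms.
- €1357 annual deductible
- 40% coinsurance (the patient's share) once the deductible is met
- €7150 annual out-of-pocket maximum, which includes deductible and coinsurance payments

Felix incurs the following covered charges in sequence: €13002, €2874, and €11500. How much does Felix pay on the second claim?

€1135

#1 (€13002): €1357 finishes the deductible; €11645 goes to coinsurance; patient's 40% is €4658. Patient pays €6015; OOP now €6015.
#2 (€2874): deductible already satisfied, so patient's share is 40% × €2874 = €1149.60. Adding that to €6015 gives €7164.60, past the €7150 cap; patient pays only €7150 − €6015 = €1135.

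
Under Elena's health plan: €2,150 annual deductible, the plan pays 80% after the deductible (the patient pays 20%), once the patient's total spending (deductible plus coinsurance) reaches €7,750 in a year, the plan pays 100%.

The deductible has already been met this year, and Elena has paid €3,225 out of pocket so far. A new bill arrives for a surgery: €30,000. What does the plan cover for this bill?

€25,475

With the deductible met, the entire €30,000 is subject to coinsurance.
20% of €30,000 = €6,000 falls to the patient.
That would bring total out-of-pocket to €9,225, past the €7,750 cap. The patient is capped at €7,750 − €3,225 = €4,525 on this claim.
Insurer pays the balance: €30,000 − €4,525 = €25,475.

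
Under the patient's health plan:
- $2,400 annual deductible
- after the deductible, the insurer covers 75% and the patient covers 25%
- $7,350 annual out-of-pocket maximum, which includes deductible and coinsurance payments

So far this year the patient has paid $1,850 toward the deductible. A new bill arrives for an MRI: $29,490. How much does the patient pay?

$5,500

$1,850 of the $2,400 deductible is already met, leaving $550.
The remaining $28,940 (= $29,490 − $550) moves to coinsurance.
Coinsurance: $28,940 × 25% = $7,235.
That puts the patient's cost at $550 + $7,235 = $7,785 before any cap.
Adding $7,785 to the $1,850 already spent would give $9,635, which exceeds the $7,350 cap; the patient pays just $7,350 − $1,850 = $5,500.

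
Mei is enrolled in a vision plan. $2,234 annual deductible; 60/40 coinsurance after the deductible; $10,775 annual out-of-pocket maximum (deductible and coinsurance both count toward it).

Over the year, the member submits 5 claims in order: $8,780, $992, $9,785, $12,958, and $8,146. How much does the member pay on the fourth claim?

Claim 1 — $8,780: deductible takes $2,234, $6,546 remains; 40% of $6,546 = $2,618.40. Member owes $4,852.40 (running OOP $4,852.40).
Claim 2 — $992: deductible met; 40% of $992 = $396.80. Member pays $396.80; OOP now $5,249.20.
Claim 3 — $9,785: 40% coinsurance on $9,785 = $3,914. Member owes $3,914 (running OOP $9,163.20).
Claim 4 — $12,958: deductible already satisfied, so member's share is 40% × $12,958 = $5,183.20. Adding that to $9,163.20 gives $14,346.40, past the $10,775 cap; member pays only $10,775 − $9,163.20 = $1,611.80.

$1,611.80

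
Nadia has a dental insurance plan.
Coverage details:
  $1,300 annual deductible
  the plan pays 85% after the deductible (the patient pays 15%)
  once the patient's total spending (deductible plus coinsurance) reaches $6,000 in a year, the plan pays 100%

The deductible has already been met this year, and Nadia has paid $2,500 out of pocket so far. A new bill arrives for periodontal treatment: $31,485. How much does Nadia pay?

$3,500

The deductible is already satisfied, so the full bill goes to coinsurance.
15% of $31,485 = $4,722.75 falls to the patient.
Adding $4,722.75 to the $2,500 already spent would give $7,222.75, which exceeds the $6,000 cap; the patient pays just $6,000 − $2,500 = $3,500.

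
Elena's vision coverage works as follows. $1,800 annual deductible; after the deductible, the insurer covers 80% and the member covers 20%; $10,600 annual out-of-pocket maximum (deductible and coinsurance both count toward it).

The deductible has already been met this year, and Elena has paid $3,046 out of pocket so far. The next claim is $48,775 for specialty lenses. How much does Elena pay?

$7,554

The deductible is already satisfied, so the full bill goes to coinsurance.
20% of $48,775 = $9,755 falls to the member.
That would bring total out-of-pocket to $12,801, past the $10,600 cap. The member is capped at $10,600 − $3,046 = $7,554 on this claim.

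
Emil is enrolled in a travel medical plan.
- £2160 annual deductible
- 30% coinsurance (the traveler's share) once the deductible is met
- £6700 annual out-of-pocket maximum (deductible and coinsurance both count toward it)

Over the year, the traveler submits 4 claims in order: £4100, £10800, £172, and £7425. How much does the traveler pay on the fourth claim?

#1 (£4100): £2160 to deductible, leaving £1940; traveler's 30% is £582. Traveler owes £2742 (running OOP £2742).
#2 (£10800): deductible met; 30% of £10800 = £3240. Traveler pays £3240; OOP now £5982.
#3 (£172): deductible already satisfied, so traveler's share is 30% × £172 = £51.60. Traveler owes £51.60 (running OOP £6033.60).
#4 (£7425): 30% coinsurance on £7425 = £2227.50. Adding that to £6033.60 gives £8261.10, past the £6700 cap; traveler pays only £6700 − £6033.60 = £666.40.

£666.40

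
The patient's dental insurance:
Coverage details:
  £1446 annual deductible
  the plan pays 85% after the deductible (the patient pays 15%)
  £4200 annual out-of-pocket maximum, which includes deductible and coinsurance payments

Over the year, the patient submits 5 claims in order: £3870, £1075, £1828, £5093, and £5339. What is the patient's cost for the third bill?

Bill 1, £3870: deductible takes £1446, £2424 remains; patient's 15% is £363.60. Cost to patient: £1809.60. OOP to date £1809.60.
Bill 2, £1075: 15% coinsurance on £1075 = £161.25. Cost to patient: £161.25. OOP to date £1970.85.
Bill 3, £1828: deductible met; 15% of £1828 = £274.20. Cost to patient: £274.20. OOP to date £2245.05.

£274.20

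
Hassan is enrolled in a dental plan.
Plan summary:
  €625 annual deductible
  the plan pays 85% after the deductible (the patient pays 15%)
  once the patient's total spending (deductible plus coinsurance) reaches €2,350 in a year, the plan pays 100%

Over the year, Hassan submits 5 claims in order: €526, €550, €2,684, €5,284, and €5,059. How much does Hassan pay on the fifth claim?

€462.15

#1 (€526): entire amount goes to the deductible. Patient owes €526 (running OOP €526).
#2 (€550): €99 to deductible, leaving €451; 15% of €451 = €67.65. Cost to patient: €166.65. OOP to date €692.65.
#3 (€2,684): deductible met; 15% of €2,684 = €402.60. Patient pays €402.60; OOP now €1,095.25.
#4 (€5,284): 15% coinsurance on €5,284 = €792.60. Cost to patient: €792.60. OOP to date €1,887.85.
#5 (€5,059): deductible already satisfied, so patient's share is 15% × €5,059 = €758.85. That would push OOP to €2,646.70, over the €2,350 cap, so patient pays €2,350 − €1,887.85 = €462.15.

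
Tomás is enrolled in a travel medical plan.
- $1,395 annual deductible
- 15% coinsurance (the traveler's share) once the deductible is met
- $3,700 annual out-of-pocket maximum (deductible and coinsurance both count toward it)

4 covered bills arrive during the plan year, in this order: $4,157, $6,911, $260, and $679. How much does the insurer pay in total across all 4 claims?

Bill 1, $4,157: deductible takes $1,395, $2,762 remains; coinsurance $2,762 × 15% = $414.30. Traveler owes $1,809.30 (running OOP $1,809.30). Plan pays $4,157 − $1,809.30 = $2,347.70.
Bill 2, $6,911: deductible met; 15% of $6,911 = $1,036.65. Cost to traveler: $1,036.65. OOP to date $2,845.95. Insurer: $6,911 − $1,036.65 = $5,874.35.
Bill 3, $260: 15% coinsurance on $260 = $39. Cost to traveler: $39. OOP to date $2,884.95. Insurer: $260 − $39 = $221.
Bill 4, $679: deductible already satisfied, so traveler's share is 15% × $679 = $101.85. Traveler pays $101.85; OOP now $2,986.80. Plan pays $679 − $101.85 = $577.15.
Insurer total: $2,347.70 + $5,874.35 + $221 + $577.15 = $9,020.20.

$9,020.20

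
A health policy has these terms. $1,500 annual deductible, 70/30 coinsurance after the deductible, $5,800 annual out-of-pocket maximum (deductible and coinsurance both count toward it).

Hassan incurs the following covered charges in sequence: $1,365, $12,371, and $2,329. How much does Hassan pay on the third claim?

$629.20

#1 ($1,365): all of it applies to the deductible. Patient owes $1,365 (running OOP $1,365).
#2 ($12,371): deductible takes $135, $12,236 remains; coinsurance $12,236 × 30% = $3,670.80. Patient owes $3,805.80 (running OOP $5,170.80).
#3 ($2,329): 30% coinsurance on $2,329 = $698.70. Adding that to $5,170.80 gives $5,869.50, past the $5,800 cap; patient pays only $5,800 − $5,170.80 = $629.20.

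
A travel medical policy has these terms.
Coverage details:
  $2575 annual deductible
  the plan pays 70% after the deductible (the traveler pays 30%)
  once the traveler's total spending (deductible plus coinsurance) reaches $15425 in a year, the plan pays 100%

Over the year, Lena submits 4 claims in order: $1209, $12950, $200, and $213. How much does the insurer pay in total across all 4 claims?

#1 ($1209): fully absorbed by the deductible. Traveler owes $1209 (running OOP $1209). Plan pays $1209 − $1209 = $0.
#2 ($12950): $1366 finishes the deductible; $11584 goes to coinsurance; traveler's 30% is $3475.20. Cost to traveler: $4841.20. OOP to date $6050.20. Insurer: $12950 − $4841.20 = $8108.80.
#3 ($200): 30% coinsurance on $200 = $60. Traveler owes $60 (running OOP $6110.20). Plan pays $200 − $60 = $140.
#4 ($213): 30% coinsurance on $213 = $63.90. Cost to traveler: $63.90. OOP to date $6174.10. Plan pays $213 − $63.90 = $149.10.
Insurer total = bills − traveler's total = $14572 − $6174.10 = $8397.90.

$8397.90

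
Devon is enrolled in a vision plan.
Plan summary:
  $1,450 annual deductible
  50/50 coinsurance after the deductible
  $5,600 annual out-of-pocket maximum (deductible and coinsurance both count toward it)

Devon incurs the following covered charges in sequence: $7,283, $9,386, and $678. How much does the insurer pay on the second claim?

Claim 1 — $7,283: $1,450 to deductible, leaving $5,833; 50% of $5,833 = $2,916.50. Member pays $4,366.50; OOP now $4,366.50. Insurer: $7,283 − $4,366.50 = $2,916.50.
Claim 2 — $9,386: deductible already satisfied, so member's share is 50% × $9,386 = $4,693. That would push OOP to $9,059.50, over the $5,600 cap, so member pays $5,600 − $4,366.50 = $1,233.50. Insurer: $9,386 − $1,233.50 = $8,152.50.

$8,152.50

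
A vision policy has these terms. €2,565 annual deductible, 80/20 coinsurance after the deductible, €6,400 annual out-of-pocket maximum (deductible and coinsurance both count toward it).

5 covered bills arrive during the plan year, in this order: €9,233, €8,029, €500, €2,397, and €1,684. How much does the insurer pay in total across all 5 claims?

€15,443

#1 (€9,233): €2,565 to deductible, leaving €6,668; coinsurance €6,668 × 20% = €1,333.60. Cost to member: €3,898.60. OOP to date €3,898.60. Plan pays €9,233 − €3,898.60 = €5,334.40.
#2 (€8,029): deductible met; 20% of €8,029 = €1,605.80. Cost to member: €1,605.80. OOP to date €5,504.40. Insurer: €8,029 − €1,605.80 = €6,423.20.
#3 (€500): 20% coinsurance on €500 = €100. Cost to member: €100. OOP to date €5,604.40. Insurer: €500 − €100 = €400.
#4 (€2,397): deductible already satisfied, so member's share is 20% × €2,397 = €479.40. Member owes €479.40 (running OOP €6,083.80). Insurer: €2,397 − €479.40 = €1,917.60.
#5 (€1,684): deductible met; 20% of €1,684 = €336.80. That would push OOP to €6,420.60, over the €6,400 cap, so member pays €6,400 − €6,083.80 = €316.20. Plan pays €1,684 − €316.20 = €1,367.80.
Insurer total: €5,334.40 + €6,423.20 + €400 + €1,917.60 + €1,367.80 = €15,443.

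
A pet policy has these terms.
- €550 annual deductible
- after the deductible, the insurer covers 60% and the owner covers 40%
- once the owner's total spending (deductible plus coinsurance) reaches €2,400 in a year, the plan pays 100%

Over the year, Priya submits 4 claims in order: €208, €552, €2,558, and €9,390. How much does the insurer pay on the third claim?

Bill 1, €208: all of it applies to the deductible. Cost to owner: €208. OOP to date €208. Plan pays €208 − €208 = €0.
Bill 2, €552: €342 to deductible, leaving €210; 40% of €210 = €84. Cost to owner: €426. OOP to date €634. Plan pays €552 − €426 = €126.
Bill 3, €2,558: deductible met; 40% of €2,558 = €1,023.20. Owner pays €1,023.20; OOP now €1,657.20. Plan pays €2,558 − €1,023.20 = €1,534.80.

€1,534.80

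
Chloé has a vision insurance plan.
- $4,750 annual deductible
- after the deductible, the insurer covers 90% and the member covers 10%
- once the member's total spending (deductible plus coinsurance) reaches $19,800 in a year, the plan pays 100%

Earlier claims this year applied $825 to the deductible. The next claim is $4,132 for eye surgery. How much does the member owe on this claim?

$3,945.70

Remaining deductible: $4,750 − $825 = $3,925.
The remaining $207 (= $4,132 − $3,925) moves to coinsurance.
Coinsurance: $207 × 10% = $20.70.
So the member owes $3,925 + $20.70 = $3,945.70 before any cap.
Total out-of-pocket so far would be $825 + $3,945.70 = $4,770.70, below the $19,800 cap — no reduction.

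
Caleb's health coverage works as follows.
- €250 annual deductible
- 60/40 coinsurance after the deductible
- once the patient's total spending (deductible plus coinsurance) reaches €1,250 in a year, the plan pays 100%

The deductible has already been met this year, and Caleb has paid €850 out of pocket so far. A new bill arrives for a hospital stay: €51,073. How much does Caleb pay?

The deductible is already satisfied, so the full bill goes to coinsurance.
Patient's 40% share of €51,073 is €20,429.20.
Adding €20,429.20 to the €850 already spent would give €21,279.20, which exceeds the €1,250 cap; the patient pays just €1,250 − €850 = €400.

€400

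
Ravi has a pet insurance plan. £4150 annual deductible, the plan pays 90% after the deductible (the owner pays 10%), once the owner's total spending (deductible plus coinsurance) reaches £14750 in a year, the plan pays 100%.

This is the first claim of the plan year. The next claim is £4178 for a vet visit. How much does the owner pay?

The full £4150 deductible is still open; £4150 of this bill applies to it.
That leaves £4178 − £4150 = £28 for coinsurance.
10% of £28 = £2.80 falls to the owner.
That puts the owner's cost at £4150 + £2.80 = £4152.80 before any cap.
Cumulative spending £0 + £4152.80 = £4152.80 stays under the £14750 maximum.

£4152.80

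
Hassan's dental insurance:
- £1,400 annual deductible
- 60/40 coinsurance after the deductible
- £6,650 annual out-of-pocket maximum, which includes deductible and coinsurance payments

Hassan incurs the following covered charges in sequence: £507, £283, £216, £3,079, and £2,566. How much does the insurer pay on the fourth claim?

£1,611

Claim 1 — £507: entire amount goes to the deductible. Patient pays £507; OOP now £507. Insurer: £507 − £507 = £0.
Claim 2 — £283: fully absorbed by the deductible. Patient owes £283 (running OOP £790). Insurer: £283 − £283 = £0.
Claim 3 — £216: all of it applies to the deductible. Patient pays £216; OOP now £1,006. Insurer: £216 − £216 = £0.
Claim 4 — £3,079: £394 to deductible, leaving £2,685; 40% of £2,685 = £1,074. Patient pays £1,468; OOP now £2,474. Plan pays £3,079 − £1,468 = £1,611.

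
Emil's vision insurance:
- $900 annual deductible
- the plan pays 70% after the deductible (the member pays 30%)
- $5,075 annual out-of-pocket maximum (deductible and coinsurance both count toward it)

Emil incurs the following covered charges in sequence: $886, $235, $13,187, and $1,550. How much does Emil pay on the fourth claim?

Bill 1, $886: entire amount goes to the deductible. Member pays $886; OOP now $886.
Bill 2, $235: $14 to deductible, leaving $221; member's 30% is $66.30. Cost to member: $80.30. OOP to date $966.30.
Bill 3, $13,187: 30% coinsurance on $13,187 = $3,956.10. Member owes $3,956.10 (running OOP $4,922.40).
Bill 4, $1,550: deductible met; 30% of $1,550 = $465. Adding that to $4,922.40 gives $5,387.40, past the $5,075 cap; member pays only $5,075 − $4,922.40 = $152.60.

$152.60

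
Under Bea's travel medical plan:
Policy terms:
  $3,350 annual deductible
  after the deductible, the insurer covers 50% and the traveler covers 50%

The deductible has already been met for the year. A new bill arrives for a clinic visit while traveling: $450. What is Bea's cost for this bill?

The deductible is already satisfied, so the full bill goes to coinsurance.
Coinsurance: $450 × 50% = $225.

$225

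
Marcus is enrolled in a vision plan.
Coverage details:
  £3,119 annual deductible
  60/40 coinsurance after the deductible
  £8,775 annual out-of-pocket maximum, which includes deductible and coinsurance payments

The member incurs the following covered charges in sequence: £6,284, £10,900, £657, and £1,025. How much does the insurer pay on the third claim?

Claim 1 (£6,284): deductible takes £3,119, £3,165 remains; member's 40% is £1,266. Member owes £4,385 (running OOP £4,385). Insurer: £6,284 − £4,385 = £1,899.
Claim 2 (£10,900): deductible already satisfied, so member's share is 40% × £10,900 = £4,360. Cost to member: £4,360. OOP to date £8,745. Insurer: £10,900 − £4,360 = £6,540.
Claim 3 (£657): 40% coinsurance on £657 = £262.80. OOP would hit £9,007.80 > £8,775, so the cap limits the member to £8,775 − £8,745 = £30. Insurer: £657 − £30 = £627.

£627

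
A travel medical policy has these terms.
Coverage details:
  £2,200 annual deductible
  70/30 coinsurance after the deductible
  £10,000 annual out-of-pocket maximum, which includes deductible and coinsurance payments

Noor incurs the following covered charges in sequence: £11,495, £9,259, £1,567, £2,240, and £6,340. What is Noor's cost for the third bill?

Bill 1, £11,495: £2,200 to deductible, leaving £9,295; coinsurance £9,295 × 30% = £2,788.50. Traveler pays £4,988.50; OOP now £4,988.50.
Bill 2, £9,259: 30% coinsurance on £9,259 = £2,777.70. Traveler pays £2,777.70; OOP now £7,766.20.
Bill 3, £1,567: 30% coinsurance on £1,567 = £470.10. Cost to traveler: £470.10. OOP to date £8,236.30.

£470.10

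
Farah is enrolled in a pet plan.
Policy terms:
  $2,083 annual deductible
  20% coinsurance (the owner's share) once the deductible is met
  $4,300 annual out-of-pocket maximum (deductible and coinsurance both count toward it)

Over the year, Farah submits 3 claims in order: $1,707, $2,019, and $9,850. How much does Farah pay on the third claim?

#1 ($1,707): fully absorbed by the deductible. Cost to owner: $1,707. OOP to date $1,707.
#2 ($2,019): $376 to deductible, leaving $1,643; owner's 20% is $328.60. Owner owes $704.60 (running OOP $2,411.60).
#3 ($9,850): deductible already satisfied, so owner's share is 20% × $9,850 = $1,970. That would push OOP to $4,381.60, over the $4,300 cap, so owner pays $4,300 − $2,411.60 = $1,888.40.

$1,888.40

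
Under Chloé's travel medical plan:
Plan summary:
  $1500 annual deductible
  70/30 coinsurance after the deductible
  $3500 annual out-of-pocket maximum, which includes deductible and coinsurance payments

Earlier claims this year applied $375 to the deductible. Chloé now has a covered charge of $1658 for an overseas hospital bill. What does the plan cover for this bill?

$373.10

Remaining deductible: $1500 − $375 = $1125.
That leaves $1658 − $1125 = $533 for coinsurance.
Coinsurance: $533 × 30% = $159.90.
Traveler responsibility before any cap: $1125 + $159.90 = $1284.90.
Year-to-date out-of-pocket becomes $375 + $1284.90 = $1659.90, still under the $3500 maximum, so no cap applies.
The insurer covers the remainder: $1658 − $1284.90 = $373.10.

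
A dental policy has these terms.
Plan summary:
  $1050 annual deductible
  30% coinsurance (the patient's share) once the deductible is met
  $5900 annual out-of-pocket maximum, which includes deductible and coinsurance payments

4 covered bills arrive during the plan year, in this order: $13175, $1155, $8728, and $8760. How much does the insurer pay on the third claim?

$7862

Claim 1 ($13175): $1050 to deductible, leaving $12125; patient's 30% is $3637.50. Patient pays $4687.50; OOP now $4687.50. Plan pays $13175 − $4687.50 = $8487.50.
Claim 2 ($1155): deductible met; 30% of $1155 = $346.50. Cost to patient: $346.50. OOP to date $5034. Insurer: $1155 − $346.50 = $808.50.
Claim 3 ($8728): 30% coinsurance on $8728 = $2618.40. OOP would hit $7652.40 > $5900, so the cap limits the patient to $5900 − $5034 = $866. Plan pays $8728 − $866 = $7862.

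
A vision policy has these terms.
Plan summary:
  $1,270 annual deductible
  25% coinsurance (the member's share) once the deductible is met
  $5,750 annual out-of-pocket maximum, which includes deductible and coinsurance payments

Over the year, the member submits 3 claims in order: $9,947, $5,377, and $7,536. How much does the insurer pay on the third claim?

$6,569.50

Claim 1 ($9,947): $1,270 to deductible, leaving $8,677; 25% of $8,677 = $2,169.25. Member pays $3,439.25; OOP now $3,439.25. Plan pays $9,947 − $3,439.25 = $6,507.75.
Claim 2 ($5,377): deductible already satisfied, so member's share is 25% × $5,377 = $1,344.25. Member owes $1,344.25 (running OOP $4,783.50). Plan pays $5,377 − $1,344.25 = $4,032.75.
Claim 3 ($7,536): deductible met; 25% of $7,536 = $1,884. That would push OOP to $6,667.50, over the $5,750 cap, so member pays $5,750 − $4,783.50 = $966.50. Insurer: $7,536 − $966.50 = $6,569.50.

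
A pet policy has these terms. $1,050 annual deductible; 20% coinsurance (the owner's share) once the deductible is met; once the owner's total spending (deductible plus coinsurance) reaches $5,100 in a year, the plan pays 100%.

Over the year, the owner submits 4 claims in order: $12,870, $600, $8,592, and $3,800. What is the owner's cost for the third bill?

Bill 1, $12,870: deductible takes $1,050, $11,820 remains; 20% of $11,820 = $2,364. Owner owes $3,414 (running OOP $3,414).
Bill 2, $600: deductible already satisfied, so owner's share is 20% × $600 = $120. Cost to owner: $120. OOP to date $3,534.
Bill 3, $8,592: deductible met; 20% of $8,592 = $1,718.40. That would push OOP to $5,252.40, over the $5,100 cap, so owner pays $5,100 − $3,534 = $1,566.

$1,566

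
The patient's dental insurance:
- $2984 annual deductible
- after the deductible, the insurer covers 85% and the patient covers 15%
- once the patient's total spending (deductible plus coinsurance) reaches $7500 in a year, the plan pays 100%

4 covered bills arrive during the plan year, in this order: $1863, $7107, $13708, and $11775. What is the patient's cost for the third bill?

Claim 1 — $1863: entire amount goes to the deductible. Patient pays $1863; OOP now $1863.
Claim 2 — $7107: $1121 to deductible, leaving $5986; patient's 15% is $897.90. Patient pays $2018.90; OOP now $3881.90.
Claim 3 — $13708: deductible met; 15% of $13708 = $2056.20. Cost to patient: $2056.20. OOP to date $5938.10.

$2056.20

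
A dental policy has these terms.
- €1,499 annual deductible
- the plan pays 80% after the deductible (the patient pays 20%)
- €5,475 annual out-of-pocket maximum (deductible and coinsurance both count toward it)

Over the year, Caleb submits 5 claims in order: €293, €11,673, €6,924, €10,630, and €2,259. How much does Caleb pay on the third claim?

#1 (€293): fully absorbed by the deductible. Patient owes €293 (running OOP €293).
#2 (€11,673): €1,206 finishes the deductible; €10,467 goes to coinsurance; 20% of €10,467 = €2,093.40. Patient pays €3,299.40; OOP now €3,592.40.
#3 (€6,924): deductible already satisfied, so patient's share is 20% × €6,924 = €1,384.80. Cost to patient: €1,384.80. OOP to date €4,977.20.

€1,384.80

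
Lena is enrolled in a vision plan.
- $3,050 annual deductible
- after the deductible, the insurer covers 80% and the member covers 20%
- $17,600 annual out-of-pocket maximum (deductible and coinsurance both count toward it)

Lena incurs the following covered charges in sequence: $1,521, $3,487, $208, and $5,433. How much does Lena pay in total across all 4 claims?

Claim 1 ($1,521): fully absorbed by the deductible. Cost to member: $1,521. OOP to date $1,521.
Claim 2 ($3,487): $1,529 to deductible, leaving $1,958; 20% of $1,958 = $391.60. Member owes $1,920.60 (running OOP $3,441.60).
Claim 3 ($208): deductible met; 20% of $208 = $41.60. Member owes $41.60 (running OOP $3,483.20).
Claim 4 ($5,433): deductible already satisfied, so member's share is 20% × $5,433 = $1,086.60. Cost to member: $1,086.60. OOP to date $4,569.80.
Summing the member's payments: $1,521 + $1,920.60 + $41.60 + $1,086.60 = $4,569.80.

$4,569.80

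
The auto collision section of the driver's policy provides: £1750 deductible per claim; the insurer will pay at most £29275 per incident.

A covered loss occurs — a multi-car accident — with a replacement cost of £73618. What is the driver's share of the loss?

After the deductible, £73618 − £1750 = £71868 remains.
The £29275 per-incident cap binds; insurer pays £29275.
Out of pocket: £73618 − £29275 = £44343.

£44343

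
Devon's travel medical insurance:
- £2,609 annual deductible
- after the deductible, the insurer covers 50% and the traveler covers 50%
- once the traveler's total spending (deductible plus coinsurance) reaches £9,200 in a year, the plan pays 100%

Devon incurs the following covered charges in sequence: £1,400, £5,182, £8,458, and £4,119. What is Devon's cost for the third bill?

£4,229

Bill 1, £1,400: all of it applies to the deductible. Traveler owes £1,400 (running OOP £1,400).
Bill 2, £5,182: £1,209 to deductible, leaving £3,973; traveler's 50% is £1,986.50. Traveler owes £3,195.50 (running OOP £4,595.50).
Bill 3, £8,458: deductible already satisfied, so traveler's share is 50% × £8,458 = £4,229. Traveler pays £4,229; OOP now £8,824.50.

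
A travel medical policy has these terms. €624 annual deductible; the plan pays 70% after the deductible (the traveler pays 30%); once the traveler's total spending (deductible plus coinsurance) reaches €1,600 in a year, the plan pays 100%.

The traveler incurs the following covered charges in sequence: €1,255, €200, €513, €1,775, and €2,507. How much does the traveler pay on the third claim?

Claim 1 — €1,255: €624 finishes the deductible; €631 goes to coinsurance; coinsurance €631 × 30% = €189.30. Traveler pays €813.30; OOP now €813.30.
Claim 2 — €200: deductible already satisfied, so traveler's share is 30% × €200 = €60. Cost to traveler: €60. OOP to date €873.30.
Claim 3 — €513: deductible met; 30% of €513 = €153.90. Cost to traveler: €153.90. OOP to date €1,027.20.

€153.90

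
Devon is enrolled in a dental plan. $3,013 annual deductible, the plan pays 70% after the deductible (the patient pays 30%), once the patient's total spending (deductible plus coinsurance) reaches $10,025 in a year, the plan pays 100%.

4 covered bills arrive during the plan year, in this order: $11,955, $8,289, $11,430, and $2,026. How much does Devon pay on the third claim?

#1 ($11,955): $3,013 to deductible, leaving $8,942; 30% of $8,942 = $2,682.60. Patient pays $5,695.60; OOP now $5,695.60.
#2 ($8,289): deductible met; 30% of $8,289 = $2,486.70. Cost to patient: $2,486.70. OOP to date $8,182.30.
#3 ($11,430): deductible already satisfied, so patient's share is 30% × $11,430 = $3,429. OOP would hit $11,611.30 > $10,025, so the cap limits the patient to $10,025 − $8,182.30 = $1,842.70.

$1,842.70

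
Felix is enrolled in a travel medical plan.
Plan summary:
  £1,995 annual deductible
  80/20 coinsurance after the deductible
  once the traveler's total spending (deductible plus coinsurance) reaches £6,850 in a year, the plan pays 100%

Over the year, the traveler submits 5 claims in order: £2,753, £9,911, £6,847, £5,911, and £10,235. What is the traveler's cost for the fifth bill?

#1 (£2,753): £1,995 to deductible, leaving £758; 20% of £758 = £151.60. Traveler pays £2,146.60; OOP now £2,146.60.
#2 (£9,911): 20% coinsurance on £9,911 = £1,982.20. Traveler owes £1,982.20 (running OOP £4,128.80).
#3 (£6,847): deductible already satisfied, so traveler's share is 20% × £6,847 = £1,369.40. Traveler owes £1,369.40 (running OOP £5,498.20).
#4 (£5,911): 20% coinsurance on £5,911 = £1,182.20. Cost to traveler: £1,182.20. OOP to date £6,680.40.
#5 (£10,235): deductible already satisfied, so traveler's share is 20% × £10,235 = £2,047. That would push OOP to £8,727.40, over the £6,850 cap, so traveler pays £6,850 − £6,680.40 = £169.60.

£169.60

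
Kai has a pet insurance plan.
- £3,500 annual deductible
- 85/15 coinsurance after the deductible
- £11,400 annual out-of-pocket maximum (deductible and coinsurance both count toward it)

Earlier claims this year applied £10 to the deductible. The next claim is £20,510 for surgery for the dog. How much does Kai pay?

Remaining deductible: £3,500 − £10 = £3,490.
That leaves £20,510 − £3,490 = £17,020 for coinsurance.
Owner's 15% share of £17,020 is £2,553.
Owner responsibility before any cap: £3,490 + £2,553 = £6,043.
Year-to-date out-of-pocket becomes £10 + £6,043 = £6,053, still under the £11,400 maximum, so no cap applies.

£6,043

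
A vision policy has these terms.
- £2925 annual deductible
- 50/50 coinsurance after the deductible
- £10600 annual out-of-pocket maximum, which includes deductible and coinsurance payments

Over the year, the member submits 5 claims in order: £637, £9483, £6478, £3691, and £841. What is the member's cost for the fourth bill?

Bill 1, £637: all of it applies to the deductible. Cost to member: £637. OOP to date £637.
Bill 2, £9483: deductible takes £2288, £7195 remains; 50% of £7195 = £3597.50. Member pays £5885.50; OOP now £6522.50.
Bill 3, £6478: deductible already satisfied, so member's share is 50% × £6478 = £3239. Cost to member: £3239. OOP to date £9761.50.
Bill 4, £3691: deductible already satisfied, so member's share is 50% × £3691 = £1845.50. OOP would hit £11607 > £10600, so the cap limits the member to £10600 − £9761.50 = £838.50.

£838.50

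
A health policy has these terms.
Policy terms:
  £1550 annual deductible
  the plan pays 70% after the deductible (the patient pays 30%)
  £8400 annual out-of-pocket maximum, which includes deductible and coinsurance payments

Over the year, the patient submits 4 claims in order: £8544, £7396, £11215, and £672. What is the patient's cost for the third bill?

Claim 1 — £8544: deductible takes £1550, £6994 remains; coinsurance £6994 × 30% = £2098.20. Cost to patient: £3648.20. OOP to date £3648.20.
Claim 2 — £7396: deductible met; 30% of £7396 = £2218.80. Patient pays £2218.80; OOP now £5867.
Claim 3 — £11215: deductible met; 30% of £11215 = £3364.50. That would push OOP to £9231.50, over the £8400 cap, so patient pays £8400 − £5867 = £2533.

£2533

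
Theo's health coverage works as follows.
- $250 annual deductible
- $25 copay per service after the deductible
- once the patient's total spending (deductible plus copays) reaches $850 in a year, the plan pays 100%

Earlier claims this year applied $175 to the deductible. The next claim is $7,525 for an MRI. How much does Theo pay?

$100

$175 of the $250 deductible is already met, leaving $75.
The remaining $7,450 (= $7,525 − $75) moves to the copay.
Copay on this service: $25.
Patient responsibility before any cap: $75 + $25 = $100.
Year-to-date out-of-pocket becomes $175 + $100 = $275, still under the $850 maximum, so no cap applies.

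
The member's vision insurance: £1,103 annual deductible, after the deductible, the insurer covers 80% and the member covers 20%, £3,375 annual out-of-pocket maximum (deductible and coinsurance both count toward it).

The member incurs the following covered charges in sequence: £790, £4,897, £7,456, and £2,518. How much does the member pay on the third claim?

#1 (£790): all of it applies to the deductible. Member pays £790; OOP now £790.
#2 (£4,897): £313 finishes the deductible; £4,584 goes to coinsurance; coinsurance £4,584 × 20% = £916.80. Member owes £1,229.80 (running OOP £2,019.80).
#3 (£7,456): 20% coinsurance on £7,456 = £1,491.20. OOP would hit £3,511 > £3,375, so the cap limits the member to £3,375 − £2,019.80 = £1,355.20.

£1,355.20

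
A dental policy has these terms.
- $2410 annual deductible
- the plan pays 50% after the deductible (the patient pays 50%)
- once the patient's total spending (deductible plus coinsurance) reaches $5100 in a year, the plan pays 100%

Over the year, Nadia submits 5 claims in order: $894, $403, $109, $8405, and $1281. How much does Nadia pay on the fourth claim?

Claim 1 — $894: all of it applies to the deductible. Patient owes $894 (running OOP $894).
Claim 2 — $403: fully absorbed by the deductible. Patient pays $403; OOP now $1297.
Claim 3 — $109: all of it applies to the deductible. Patient pays $109; OOP now $1406.
Claim 4 — $8405: $1004 to deductible, leaving $7401; 50% of $7401 = $3700.50. Deductible plus coinsurance: $1004 + $3700.50 = $4704.50. That would push OOP to $6110.50, over the $5100 cap, so patient pays $5100 − $1406 = $3694.

$3694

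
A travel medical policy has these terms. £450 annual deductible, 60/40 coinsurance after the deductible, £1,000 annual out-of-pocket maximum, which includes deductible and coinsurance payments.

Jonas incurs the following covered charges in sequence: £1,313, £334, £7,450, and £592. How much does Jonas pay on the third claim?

£71.20

#1 (£1,313): deductible takes £450, £863 remains; 40% of £863 = £345.20. Traveler owes £795.20 (running OOP £795.20).
#2 (£334): 40% coinsurance on £334 = £133.60. Traveler owes £133.60 (running OOP £928.80).
#3 (£7,450): deductible met; 40% of £7,450 = £2,980. OOP would hit £3,908.80 > £1,000, so the cap limits the traveler to £1,000 − £928.80 = £71.20.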